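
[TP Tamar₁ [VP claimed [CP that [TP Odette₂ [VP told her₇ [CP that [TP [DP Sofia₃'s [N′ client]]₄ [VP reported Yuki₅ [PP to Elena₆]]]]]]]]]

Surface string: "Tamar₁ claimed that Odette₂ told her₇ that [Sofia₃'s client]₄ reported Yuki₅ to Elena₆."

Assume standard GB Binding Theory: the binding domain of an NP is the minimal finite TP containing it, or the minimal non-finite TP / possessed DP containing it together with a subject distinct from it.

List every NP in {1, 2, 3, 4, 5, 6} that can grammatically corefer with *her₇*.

{1}

*her* is a pronoun, so Principle B applies: it must be free in its binding domain.
Binding domain of *her₇*: the embedded TP, whose subject is Odette₂.
*Tamar₁* c-commands the pronoun but from outside its binding domain, and is not c-commanded by it → coindexation permitted.
*Odette₂* c-commands the pronoun within its binding domain → coindexation would violate Principle B.
*Sofia₃*: the pronoun c-commands this R-expression → coindexation would violate Principle C on *Sofia₃*.
*[Sofia₃'s client]₄*: the pronoun c-commands this R-expression → coindexation would violate Principle C on *[Sofia₃'s client]₄*.
*Yuki₅*: the pronoun c-commands this R-expression → coindexation would violate Principle C on *Yuki₅*.
*Elena₆*: the pronoun c-commands this R-expression → coindexation would violate Principle C on *Elena₆*.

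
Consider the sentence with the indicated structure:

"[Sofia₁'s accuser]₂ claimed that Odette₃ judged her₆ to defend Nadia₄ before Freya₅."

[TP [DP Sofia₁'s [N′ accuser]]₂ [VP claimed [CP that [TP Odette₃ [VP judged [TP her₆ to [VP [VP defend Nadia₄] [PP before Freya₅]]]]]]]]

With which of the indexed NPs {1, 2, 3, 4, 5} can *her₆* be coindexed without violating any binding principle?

{1, 2}

*her* is a pronoun, so Principle B applies: it must be free in its binding domain.
Binding domain of *her₆*: the embedded TP, whose subject is Odette₃.
*Sofia₁* and the pronoun do not c-command one another → neither Principle B nor Principle C is at stake; coindexation permitted.
*[Sofia₁'s accuser]₂* c-commands the pronoun but from outside its binding domain, and is not c-commanded by it → coindexation permitted.
*Odette₃* c-commands the pronoun within its binding domain → coindexation would violate Principle B.
*Nadia₄*: the pronoun c-commands this R-expression → coindexation would violate Principle C on *Nadia₄*.
*Freya₅*: the pronoun c-commands this R-expression → coindexation would violate Principle C on *Freya₅*.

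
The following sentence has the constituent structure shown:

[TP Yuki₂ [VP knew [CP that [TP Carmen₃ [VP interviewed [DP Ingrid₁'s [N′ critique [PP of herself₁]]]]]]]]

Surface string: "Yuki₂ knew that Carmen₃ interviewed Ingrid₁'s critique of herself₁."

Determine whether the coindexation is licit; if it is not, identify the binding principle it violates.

grammatical

The two coindexed NPs are *Ingrid₁* and *herself₁*.
*herself₁* is an anaphor; its binding domain is the possessed DP, whose subject is Ingrid₁. *Ingrid₁* c-commands it within that domain and shares its index, so Principle A is satisfied.
*Ingrid₁* is an R-expression; *herself₁* does not c-command it, and no other NP shares its index, so Principle C is satisfied.
All principles are respected.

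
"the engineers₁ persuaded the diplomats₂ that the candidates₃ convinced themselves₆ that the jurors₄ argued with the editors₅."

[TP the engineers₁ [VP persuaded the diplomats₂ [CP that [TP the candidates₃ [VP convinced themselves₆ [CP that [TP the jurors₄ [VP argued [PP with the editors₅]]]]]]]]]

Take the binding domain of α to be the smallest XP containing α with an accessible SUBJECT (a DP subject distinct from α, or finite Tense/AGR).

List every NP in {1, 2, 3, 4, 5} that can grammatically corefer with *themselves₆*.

{3}

*themselves* is an anaphor, so Principle A applies: it must be bound in its binding domain.
Binding domain of *themselves₆*: the embedded TP, whose subject is the candidates₃.
*the engineers₁* c-commands the anaphor but is outside its binding domain → cannot satisfy Principle A.
*the diplomats₂* c-commands the anaphor but is outside its binding domain → cannot satisfy Principle A.
*the candidates₃* c-commands the anaphor within its binding domain → licit binder.
*the jurors₄* does not c-command the anaphor → cannot bind it.
*the editors₅* does not c-command the anaphor → cannot bind it.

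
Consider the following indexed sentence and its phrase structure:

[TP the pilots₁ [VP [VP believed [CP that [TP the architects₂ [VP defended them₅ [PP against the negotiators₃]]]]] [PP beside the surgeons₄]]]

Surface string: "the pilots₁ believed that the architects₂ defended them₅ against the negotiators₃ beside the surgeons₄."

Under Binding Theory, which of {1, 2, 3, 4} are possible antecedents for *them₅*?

{1, 4}

*them* is a pronoun, so Principle B applies: it must be free in its binding domain.
Binding domain of *them₅*: the embedded TP, whose subject is the architects₂.
*the pilots₁* c-commands the pronoun but from outside its binding domain, and is not c-commanded by it → coindexation permitted.
*the architects₂* c-commands the pronoun within its binding domain → coindexation would violate Principle B.
*the negotiators₃*: the pronoun c-commands this R-expression → coindexation would violate Principle C on *the negotiators₃*.
*the surgeons₄* and the pronoun do not c-command one another → neither Principle B nor Principle C is at stake; coindexation permitted.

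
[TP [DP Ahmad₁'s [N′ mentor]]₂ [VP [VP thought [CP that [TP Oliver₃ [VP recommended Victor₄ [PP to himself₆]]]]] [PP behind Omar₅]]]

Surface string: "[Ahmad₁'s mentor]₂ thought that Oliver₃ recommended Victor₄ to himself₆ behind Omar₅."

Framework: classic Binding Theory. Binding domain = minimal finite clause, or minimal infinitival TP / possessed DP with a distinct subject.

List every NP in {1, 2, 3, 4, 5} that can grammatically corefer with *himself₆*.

{3, 4}

*himself* is an anaphor, so Principle A applies: it must be bound in its binding domain.
Binding domain of *himself₆*: the embedded TP, whose subject is Oliver₃.
*Ahmad₁* does not c-command the anaphor → cannot bind it.
*[Ahmad₁'s mentor]₂* c-commands the anaphor but is outside its binding domain → cannot satisfy Principle A.
*Oliver₃* c-commands the anaphor within its binding domain → licit binder.
*Victor₄* c-commands the anaphor within its binding domain → licit binder.
*Omar₅* does not c-command the anaphor → cannot bind it.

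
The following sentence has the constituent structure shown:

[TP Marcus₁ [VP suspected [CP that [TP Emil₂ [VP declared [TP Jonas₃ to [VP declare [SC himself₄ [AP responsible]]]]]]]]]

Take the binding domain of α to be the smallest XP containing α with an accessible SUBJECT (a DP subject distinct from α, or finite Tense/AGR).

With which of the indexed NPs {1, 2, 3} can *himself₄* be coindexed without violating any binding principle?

{3}

*himself* is an anaphor, so Principle A applies: it must be bound in its binding domain.
Binding domain of *himself₄*: the embedded TP, whose subject is Jonas₃.
*Marcus₁* c-commands the anaphor but is outside its binding domain → cannot satisfy Principle A.
*Emil₂* c-commands the anaphor but is outside its binding domain → cannot satisfy Principle A.
*Jonas₃* c-commands the anaphor within its binding domain → licit binder.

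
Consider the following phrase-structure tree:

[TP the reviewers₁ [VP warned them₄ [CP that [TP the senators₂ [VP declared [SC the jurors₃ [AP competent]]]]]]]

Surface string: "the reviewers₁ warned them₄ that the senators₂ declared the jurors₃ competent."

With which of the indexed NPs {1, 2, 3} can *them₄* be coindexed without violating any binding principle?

*them* is a pronoun, so Principle B applies: it must be free in its binding domain.
Binding domain of *them₄*: the matrix TP, whose subject is the reviewers₁.
*the reviewers₁* c-commands the pronoun within its binding domain → coindexation would violate Principle B.
*the senators₂*: the pronoun c-commands this R-expression → coindexation would violate Principle C on *the senators₂*.
*the jurors₃*: the pronoun c-commands this R-expression → coindexation would violate Principle C on *the jurors₃*.

none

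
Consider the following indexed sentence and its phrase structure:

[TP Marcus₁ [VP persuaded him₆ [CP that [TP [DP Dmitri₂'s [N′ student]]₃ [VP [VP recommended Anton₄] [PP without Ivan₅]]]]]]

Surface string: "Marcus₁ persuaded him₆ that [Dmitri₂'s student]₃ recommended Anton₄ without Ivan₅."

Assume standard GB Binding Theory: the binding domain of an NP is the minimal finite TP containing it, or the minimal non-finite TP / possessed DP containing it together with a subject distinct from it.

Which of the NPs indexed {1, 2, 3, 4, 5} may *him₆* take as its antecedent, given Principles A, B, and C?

*him* is a pronoun, so Principle B applies: it must be free in its binding domain.
Binding domain of *him₆*: the matrix TP, whose subject is Marcus₁.
*Marcus₁* c-commands the pronoun within its binding domain → coindexation would violate Principle B.
*Dmitri₂*: the pronoun c-commands this R-expression → coindexation would violate Principle C on *Dmitri₂*.
*[Dmitri₂'s student]₃*: the pronoun c-commands this R-expression → coindexation would violate Principle C on *[Dmitri₂'s student]₃*.
*Anton₄*: the pronoun c-commands this R-expression → coindexation would violate Principle C on *Anton₄*.
*Ivan₅*: the pronoun c-commands this R-expression → coindexation would violate Principle C on *Ivan₅*.

none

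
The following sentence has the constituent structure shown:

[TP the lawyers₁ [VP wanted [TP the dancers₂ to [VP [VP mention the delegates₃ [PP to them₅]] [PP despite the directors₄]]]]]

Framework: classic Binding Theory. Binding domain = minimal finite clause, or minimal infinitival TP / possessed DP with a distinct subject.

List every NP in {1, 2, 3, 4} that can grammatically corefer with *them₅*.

*them* is a pronoun, so Principle B applies: it must be free in its binding domain.
Binding domain of *them₅*: the embedded TP, whose subject is the dancers₂.
*the lawyers₁* c-commands the pronoun but from outside its binding domain, and is not c-commanded by it → coindexation permitted.
*the dancers₂* c-commands the pronoun within its binding domain → coindexation would violate Principle B.
*the delegates₃* c-commands the pronoun within its binding domain → coindexation would violate Principle B.
*the directors₄* and the pronoun do not c-command one another → neither Principle B nor Principle C is at stake; coindexation permitted.

{1, 4}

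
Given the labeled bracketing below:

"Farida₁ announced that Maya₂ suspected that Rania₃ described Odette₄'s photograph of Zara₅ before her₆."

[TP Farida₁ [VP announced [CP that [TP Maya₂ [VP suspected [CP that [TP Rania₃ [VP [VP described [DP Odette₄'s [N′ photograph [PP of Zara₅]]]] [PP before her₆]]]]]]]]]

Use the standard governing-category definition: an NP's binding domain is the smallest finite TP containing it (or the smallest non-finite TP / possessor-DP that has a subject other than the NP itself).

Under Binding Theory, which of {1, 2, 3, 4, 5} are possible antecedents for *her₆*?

{1, 2, 4, 5}

*her* is a pronoun, so Principle B applies: it must be free in its binding domain.
Binding domain of *her₆*: the embedded TP, whose subject is Rania₃.
*Farida₁* c-commands the pronoun but from outside its binding domain, and is not c-commanded by it → coindexation permitted.
*Maya₂* c-commands the pronoun but from outside its binding domain, and is not c-commanded by it → coindexation permitted.
*Rania₃* c-commands the pronoun within its binding domain → coindexation would violate Principle B.
*Odette₄* and the pronoun do not c-command one another → neither Principle B nor Principle C is at stake; coindexation permitted.
*Zara₅* and the pronoun do not c-command one another → neither Principle B nor Principle C is at stake; coindexation permitted.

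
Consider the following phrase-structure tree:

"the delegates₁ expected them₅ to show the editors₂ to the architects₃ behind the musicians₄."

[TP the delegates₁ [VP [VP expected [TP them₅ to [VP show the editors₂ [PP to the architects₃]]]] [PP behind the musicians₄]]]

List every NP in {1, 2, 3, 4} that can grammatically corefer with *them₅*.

*them* is a pronoun, so Principle B applies: it must be free in its binding domain.
Binding domain of *them₅*: the matrix TP, whose subject is the delegates₁.
*the delegates₁* c-commands the pronoun within its binding domain → coindexation would violate Principle B.
*the editors₂*: the pronoun c-commands this R-expression → coindexation would violate Principle C on *the editors₂*.
*the architects₃*: the pronoun c-commands this R-expression → coindexation would violate Principle C on *the architects₃*.
*the musicians₄* and the pronoun do not c-command one another → neither Principle B nor Principle C is at stake; coindexation permitted.

{4}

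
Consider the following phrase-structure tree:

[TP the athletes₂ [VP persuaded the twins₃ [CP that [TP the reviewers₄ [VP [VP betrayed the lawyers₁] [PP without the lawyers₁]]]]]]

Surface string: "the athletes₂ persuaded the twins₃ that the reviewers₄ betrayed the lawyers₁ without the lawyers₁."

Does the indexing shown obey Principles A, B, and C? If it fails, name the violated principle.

grammatical

The two coindexed NPs are *the lawyers₁* and *the lawyers₁*.
*the lawyers₁* is an R-expression; no coindexed NP c-commands it, so Principle C holds.
*the lawyers₁* is an R-expression; *the lawyers₁* does not c-command it, and no other NP shares its index, so Principle C is satisfied.
All principles are respected.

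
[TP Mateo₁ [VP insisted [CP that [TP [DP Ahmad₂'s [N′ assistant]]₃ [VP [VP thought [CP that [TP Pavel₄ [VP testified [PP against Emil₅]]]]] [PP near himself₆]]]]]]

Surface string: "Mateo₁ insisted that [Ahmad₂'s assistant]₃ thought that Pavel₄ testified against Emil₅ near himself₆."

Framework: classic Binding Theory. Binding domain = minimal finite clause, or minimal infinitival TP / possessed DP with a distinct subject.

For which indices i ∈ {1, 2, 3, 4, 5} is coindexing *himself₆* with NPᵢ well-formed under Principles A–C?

{3}

*himself* is an anaphor, so Principle A applies: it must be bound in its binding domain.
Binding domain of *himself₆*: the embedded TP, whose subject is [Ahmad₂'s assistant]₃.
*Mateo₁* c-commands the anaphor but is outside its binding domain → cannot satisfy Principle A.
*Ahmad₂* does not c-command the anaphor → cannot bind it.
*[Ahmad₂'s assistant]₃* c-commands the anaphor within its binding domain → licit binder.
*Pavel₄* does not c-command the anaphor → cannot bind it.
*Emil₅* does not c-command the anaphor → cannot bind it.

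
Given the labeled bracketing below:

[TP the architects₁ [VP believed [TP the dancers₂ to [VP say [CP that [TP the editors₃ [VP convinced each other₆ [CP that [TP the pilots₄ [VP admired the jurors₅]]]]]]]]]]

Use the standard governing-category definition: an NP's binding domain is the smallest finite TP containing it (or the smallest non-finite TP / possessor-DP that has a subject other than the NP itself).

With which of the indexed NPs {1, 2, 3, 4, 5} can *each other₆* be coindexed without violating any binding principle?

{3}

*each other* is an anaphor, so Principle A applies: it must be bound in its binding domain.
Binding domain of *each other₆*: the embedded TP, whose subject is the editors₃.
*the architects₁* c-commands the anaphor but is outside its binding domain → cannot satisfy Principle A.
*the dancers₂* c-commands the anaphor but is outside its binding domain → cannot satisfy Principle A.
*the editors₃* c-commands the anaphor within its binding domain → licit binder.
*the pilots₄* does not c-command the anaphor → cannot bind it.
*the jurors₅* does not c-command the anaphor → cannot bind it.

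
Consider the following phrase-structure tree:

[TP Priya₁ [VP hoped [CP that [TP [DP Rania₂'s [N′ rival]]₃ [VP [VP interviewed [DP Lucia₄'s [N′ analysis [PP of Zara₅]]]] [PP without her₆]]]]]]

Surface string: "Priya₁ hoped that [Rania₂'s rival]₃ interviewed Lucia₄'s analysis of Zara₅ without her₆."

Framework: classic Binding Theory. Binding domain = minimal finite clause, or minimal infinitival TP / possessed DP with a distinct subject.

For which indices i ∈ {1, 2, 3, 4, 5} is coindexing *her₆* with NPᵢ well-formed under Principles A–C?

*her* is a pronoun, so Principle B applies: it must be free in its binding domain.
Binding domain of *her₆*: the embedded TP, whose subject is [Rania₂'s rival]₃.
*Priya₁* c-commands the pronoun but from outside its binding domain, and is not c-commanded by it → coindexation permitted.
*Rania₂* and the pronoun do not c-command one another → neither Principle B nor Principle C is at stake; coindexation permitted.
*[Rania₂'s rival]₃* c-commands the pronoun within its binding domain → coindexation would violate Principle B.
*Lucia₄* and the pronoun do not c-command one another → neither Principle B nor Principle C is at stake; coindexation permitted.
*Zara₅* and the pronoun do not c-command one another → neither Principle B nor Principle C is at stake; coindexation permitted.

{1, 2, 4, 5}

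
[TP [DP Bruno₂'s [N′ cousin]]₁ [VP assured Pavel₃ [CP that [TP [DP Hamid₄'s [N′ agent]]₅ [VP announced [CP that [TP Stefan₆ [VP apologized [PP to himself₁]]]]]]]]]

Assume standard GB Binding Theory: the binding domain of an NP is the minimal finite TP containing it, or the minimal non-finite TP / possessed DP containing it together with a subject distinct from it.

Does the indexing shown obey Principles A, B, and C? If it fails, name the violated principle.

The two coindexed NPs are *[Bruno₂'s cousin]₁* and *himself₁*.
*himself₁* is an anaphor. Principle A requires it to be bound within its binding domain — the embedded TP, whose subject is Stefan₆.
Within that domain it is c-commanded by *Stefan₆*, which does not share its index.
*[Bruno₂'s cousin]₁* does c-command the anaphor, but from outside its binding domain.
The anaphor is unbound in its domain → Principle A violation.

Principle A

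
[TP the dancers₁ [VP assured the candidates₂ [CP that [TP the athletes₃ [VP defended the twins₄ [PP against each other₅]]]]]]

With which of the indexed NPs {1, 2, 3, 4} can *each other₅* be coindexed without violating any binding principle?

*each other* is an anaphor, so Principle A applies: it must be bound in its binding domain.
Binding domain of *each other₅*: the embedded TP, whose subject is the athletes₃.
*the dancers₁* c-commands the anaphor but is outside its binding domain → cannot satisfy Principle A.
*the candidates₂* c-commands the anaphor but is outside its binding domain → cannot satisfy Principle A.
*the athletes₃* c-commands the anaphor within its binding domain → licit binder.
*the twins₄* c-commands the anaphor within its binding domain → licit binder.

{3, 4}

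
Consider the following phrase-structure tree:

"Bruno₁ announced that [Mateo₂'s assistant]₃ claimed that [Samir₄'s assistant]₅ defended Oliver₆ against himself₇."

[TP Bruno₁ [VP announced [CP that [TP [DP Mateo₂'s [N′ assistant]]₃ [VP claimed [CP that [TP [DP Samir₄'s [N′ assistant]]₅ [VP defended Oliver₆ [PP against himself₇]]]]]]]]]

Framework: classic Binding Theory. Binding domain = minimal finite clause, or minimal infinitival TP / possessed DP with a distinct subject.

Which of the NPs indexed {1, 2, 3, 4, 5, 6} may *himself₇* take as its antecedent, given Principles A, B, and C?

{5, 6}

*himself* is an anaphor, so Principle A applies: it must be bound in its binding domain.
Binding domain of *himself₇*: the embedded TP, whose subject is [Samir₄'s assistant]₅.
*Bruno₁* c-commands the anaphor but is outside its binding domain → cannot satisfy Principle A.
*Mateo₂* does not c-command the anaphor → cannot bind it.
*[Mateo₂'s assistant]₃* c-commands the anaphor but is outside its binding domain → cannot satisfy Principle A.
*Samir₄* does not c-command the anaphor → cannot bind it.
*[Samir₄'s assistant]₅* c-commands the anaphor within its binding domain → licit binder.
*Oliver₆* c-commands the anaphor within its binding domain → licit binder.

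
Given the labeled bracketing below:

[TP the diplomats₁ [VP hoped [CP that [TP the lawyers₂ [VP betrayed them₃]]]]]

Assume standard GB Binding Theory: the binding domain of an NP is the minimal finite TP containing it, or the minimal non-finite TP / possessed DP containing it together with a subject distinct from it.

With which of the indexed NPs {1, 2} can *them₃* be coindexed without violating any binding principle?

{1}

*them* is a pronoun, so Principle B applies: it must be free in its binding domain.
Binding domain of *them₃*: the embedded TP, whose subject is the lawyers₂.
*the diplomats₁* c-commands the pronoun but from outside its binding domain, and is not c-commanded by it → coindexation permitted.
*the lawyers₂* c-commands the pronoun within its binding domain → coindexation would violate Principle B.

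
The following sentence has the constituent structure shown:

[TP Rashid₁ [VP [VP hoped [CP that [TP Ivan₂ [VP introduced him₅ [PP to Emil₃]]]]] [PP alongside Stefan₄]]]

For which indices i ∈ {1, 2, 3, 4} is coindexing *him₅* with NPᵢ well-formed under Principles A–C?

*him* is a pronoun, so Principle B applies: it must be free in its binding domain.
Binding domain of *him₅*: the embedded TP, whose subject is Ivan₂.
*Rashid₁* c-commands the pronoun but from outside its binding domain, and is not c-commanded by it → coindexation permitted.
*Ivan₂* c-commands the pronoun within its binding domain → coindexation would violate Principle B.
*Emil₃*: the pronoun c-commands this R-expression → coindexation would violate Principle C on *Emil₃*.
*Stefan₄* and the pronoun do not c-command one another → neither Principle B nor Principle C is at stake; coindexation permitted.

{1, 4}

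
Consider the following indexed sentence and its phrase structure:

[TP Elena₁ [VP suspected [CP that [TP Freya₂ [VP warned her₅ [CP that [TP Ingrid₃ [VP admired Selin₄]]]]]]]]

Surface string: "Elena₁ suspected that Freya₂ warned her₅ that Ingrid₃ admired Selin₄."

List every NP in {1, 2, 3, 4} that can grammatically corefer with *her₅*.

*her* is a pronoun, so Principle B applies: it must be free in its binding domain.
Binding domain of *her₅*: the embedded TP, whose subject is Freya₂.
*Elena₁* c-commands the pronoun but from outside its binding domain, and is not c-commanded by it → coindexation permitted.
*Freya₂* c-commands the pronoun within its binding domain → coindexation would violate Principle B.
*Ingrid₃*: the pronoun c-commands this R-expression → coindexation would violate Principle C on *Ingrid₃*.
*Selin₄*: the pronoun c-commands this R-expression → coindexation would violate Principle C on *Selin₄*.

{1}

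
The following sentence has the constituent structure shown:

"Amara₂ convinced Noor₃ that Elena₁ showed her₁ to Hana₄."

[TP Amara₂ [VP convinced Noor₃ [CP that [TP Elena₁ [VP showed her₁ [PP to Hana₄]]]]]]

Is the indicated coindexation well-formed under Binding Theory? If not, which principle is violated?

Principle B

The two coindexed NPs are *Elena₁* and *her₁*.
*her₁* is a pronoun. Its binding domain is the embedded TP, whose subject is Elena₁.
*Elena₁* c-commands it within that domain and carries the same index.
The pronoun is locally bound → Principle B violation.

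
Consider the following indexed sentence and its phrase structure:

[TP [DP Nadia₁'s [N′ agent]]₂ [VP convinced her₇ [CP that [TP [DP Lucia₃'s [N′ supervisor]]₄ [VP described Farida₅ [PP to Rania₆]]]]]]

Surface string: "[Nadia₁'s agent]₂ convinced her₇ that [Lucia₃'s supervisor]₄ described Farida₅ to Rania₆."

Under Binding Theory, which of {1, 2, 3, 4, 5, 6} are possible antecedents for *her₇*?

{1}

*her* is a pronoun, so Principle B applies: it must be free in its binding domain.
Binding domain of *her₇*: the matrix TP, whose subject is [Nadia₁'s agent]₂.
*Nadia₁* and the pronoun do not c-command one another → neither Principle B nor Principle C is at stake; coindexation permitted.
*[Nadia₁'s agent]₂* c-commands the pronoun within its binding domain → coindexation would violate Principle B.
*Lucia₃*: the pronoun c-commands this R-expression → coindexation would violate Principle C on *Lucia₃*.
*[Lucia₃'s supervisor]₄*: the pronoun c-commands this R-expression → coindexation would violate Principle C on *[Lucia₃'s supervisor]₄*.
*Farida₅*: the pronoun c-commands this R-expression → coindexation would violate Principle C on *Farida₅*.
*Rania₆*: the pronoun c-commands this R-expression → coindexation would violate Principle C on *Rania₆*.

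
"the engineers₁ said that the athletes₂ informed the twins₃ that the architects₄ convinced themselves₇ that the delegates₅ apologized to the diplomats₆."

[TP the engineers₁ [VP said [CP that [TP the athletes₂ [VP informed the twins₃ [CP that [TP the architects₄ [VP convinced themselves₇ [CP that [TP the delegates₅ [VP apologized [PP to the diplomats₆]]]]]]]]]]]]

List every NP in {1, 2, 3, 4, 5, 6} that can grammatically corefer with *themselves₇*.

{4}

*themselves* is an anaphor, so Principle A applies: it must be bound in its binding domain.
Binding domain of *themselves₇*: the embedded TP, whose subject is the architects₄.
*the engineers₁* c-commands the anaphor but is outside its binding domain → cannot satisfy Principle A.
*the athletes₂* c-commands the anaphor but is outside its binding domain → cannot satisfy Principle A.
*the twins₃* c-commands the anaphor but is outside its binding domain → cannot satisfy Principle A.
*the architects₄* c-commands the anaphor within its binding domain → licit binder.
*the delegates₅* does not c-command the anaphor → cannot bind it.
*the diplomats₆* does not c-command the anaphor → cannot bind it.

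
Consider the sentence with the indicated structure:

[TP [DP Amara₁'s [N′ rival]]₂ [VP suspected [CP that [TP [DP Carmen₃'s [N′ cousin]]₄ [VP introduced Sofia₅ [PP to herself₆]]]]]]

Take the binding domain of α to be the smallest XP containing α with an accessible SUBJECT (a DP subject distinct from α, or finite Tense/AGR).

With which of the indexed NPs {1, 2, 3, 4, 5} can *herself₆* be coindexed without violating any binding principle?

*herself* is an anaphor, so Principle A applies: it must be bound in its binding domain.
Binding domain of *herself₆*: the embedded TP, whose subject is [Carmen₃'s cousin]₄.
*Amara₁* does not c-command the anaphor → cannot bind it.
*[Amara₁'s rival]₂* c-commands the anaphor but is outside its binding domain → cannot satisfy Principle A.
*Carmen₃* does not c-command the anaphor → cannot bind it.
*[Carmen₃'s cousin]₄* c-commands the anaphor within its binding domain → licit binder.
*Sofia₅* c-commands the anaphor within its binding domain → licit binder.

{4, 5}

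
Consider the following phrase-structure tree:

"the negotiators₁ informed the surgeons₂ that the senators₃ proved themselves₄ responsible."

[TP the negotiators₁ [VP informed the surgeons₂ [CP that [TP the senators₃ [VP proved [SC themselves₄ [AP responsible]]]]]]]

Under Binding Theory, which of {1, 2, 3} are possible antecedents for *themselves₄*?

*themselves* is an anaphor, so Principle A applies: it must be bound in its binding domain.
Binding domain of *themselves₄*: the embedded TP, whose subject is the senators₃.
*the negotiators₁* c-commands the anaphor but is outside its binding domain → cannot satisfy Principle A.
*the surgeons₂* c-commands the anaphor but is outside its binding domain → cannot satisfy Principle A.
*the senators₃* c-commands the anaphor within its binding domain → licit binder.

{3}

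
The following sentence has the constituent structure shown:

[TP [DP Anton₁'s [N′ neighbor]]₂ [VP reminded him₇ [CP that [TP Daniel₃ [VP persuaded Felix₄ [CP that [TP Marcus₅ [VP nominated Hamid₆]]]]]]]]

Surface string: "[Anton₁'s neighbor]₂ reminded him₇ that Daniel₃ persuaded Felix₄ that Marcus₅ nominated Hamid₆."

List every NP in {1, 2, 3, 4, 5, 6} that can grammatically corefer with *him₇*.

*him* is a pronoun, so Principle B applies: it must be free in its binding domain.
Binding domain of *him₇*: the matrix TP, whose subject is [Anton₁'s neighbor]₂.
*Anton₁* and the pronoun do not c-command one another → neither Principle B nor Principle C is at stake; coindexation permitted.
*[Anton₁'s neighbor]₂* c-commands the pronoun within its binding domain → coindexation would violate Principle B.
*Daniel₃*: the pronoun c-commands this R-expression → coindexation would violate Principle C on *Daniel₃*.
*Felix₄*: the pronoun c-commands this R-expression → coindexation would violate Principle C on *Felix₄*.
*Marcus₅*: the pronoun c-commands this R-expression → coindexation would violate Principle C on *Marcus₅*.
*Hamid₆*: the pronoun c-commands this R-expression → coindexation would violate Principle C on *Hamid₆*.

{1}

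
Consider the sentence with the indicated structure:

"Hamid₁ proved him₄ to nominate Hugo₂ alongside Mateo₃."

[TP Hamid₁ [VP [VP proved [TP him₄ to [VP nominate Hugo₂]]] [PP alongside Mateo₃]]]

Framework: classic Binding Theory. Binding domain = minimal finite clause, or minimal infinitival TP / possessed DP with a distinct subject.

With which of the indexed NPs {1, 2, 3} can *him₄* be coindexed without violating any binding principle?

*him* is a pronoun, so Principle B applies: it must be free in its binding domain.
Binding domain of *him₄*: the matrix TP, whose subject is Hamid₁.
*Hamid₁* c-commands the pronoun within its binding domain → coindexation would violate Principle B.
*Hugo₂*: the pronoun c-commands this R-expression → coindexation would violate Principle C on *Hugo₂*.
*Mateo₃* and the pronoun do not c-command one another → neither Principle B nor Principle C is at stake; coindexation permitted.

{3}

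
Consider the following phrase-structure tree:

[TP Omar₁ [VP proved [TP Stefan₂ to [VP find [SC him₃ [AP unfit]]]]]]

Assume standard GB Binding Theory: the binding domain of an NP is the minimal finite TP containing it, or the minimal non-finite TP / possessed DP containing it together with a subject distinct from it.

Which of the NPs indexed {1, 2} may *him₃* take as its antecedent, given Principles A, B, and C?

*him* is a pronoun, so Principle B applies: it must be free in its binding domain.
Binding domain of *him₃*: the embedded TP, whose subject is Stefan₂.
*Omar₁* c-commands the pronoun but from outside its binding domain, and is not c-commanded by it → coindexation permitted.
*Stefan₂* c-commands the pronoun within its binding domain → coindexation would violate Principle B.

{1}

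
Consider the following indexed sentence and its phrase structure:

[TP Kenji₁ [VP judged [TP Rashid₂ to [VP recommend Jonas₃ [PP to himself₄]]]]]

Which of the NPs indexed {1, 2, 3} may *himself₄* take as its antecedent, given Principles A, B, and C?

{2, 3}

*himself* is an anaphor, so Principle A applies: it must be bound in its binding domain.
Binding domain of *himself₄*: the embedded TP, whose subject is Rashid₂.
*Kenji₁* c-commands the anaphor but is outside its binding domain → cannot satisfy Principle A.
*Rashid₂* c-commands the anaphor within its binding domain → licit binder.
*Jonas₃* c-commands the anaphor within its binding domain → licit binder.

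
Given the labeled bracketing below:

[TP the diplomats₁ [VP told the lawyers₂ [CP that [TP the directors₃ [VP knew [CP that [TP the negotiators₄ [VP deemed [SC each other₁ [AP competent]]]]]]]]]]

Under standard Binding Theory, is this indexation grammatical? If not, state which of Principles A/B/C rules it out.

Principle A

The two coindexed NPs are *the diplomats₁* and *each other₁*.
*each other₁* is an anaphor. Principle A requires it to be bound within its binding domain — the embedded TP, whose subject is the negotiators₄.
Within that domain it is c-commanded by *the negotiators₄*, which does not share its index.
*the diplomats₁* does c-command the anaphor, but from outside its binding domain.
The anaphor is unbound in its domain → Principle A violation.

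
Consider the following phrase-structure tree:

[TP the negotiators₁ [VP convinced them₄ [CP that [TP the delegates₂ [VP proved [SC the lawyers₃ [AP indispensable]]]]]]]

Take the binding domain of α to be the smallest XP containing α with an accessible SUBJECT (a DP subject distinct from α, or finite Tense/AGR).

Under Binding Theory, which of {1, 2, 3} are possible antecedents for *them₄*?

*them* is a pronoun, so Principle B applies: it must be free in its binding domain.
Binding domain of *them₄*: the matrix TP, whose subject is the negotiators₁.
*the negotiators₁* c-commands the pronoun within its binding domain → coindexation would violate Principle B.
*the delegates₂*: the pronoun c-commands this R-expression → coindexation would violate Principle C on *the delegates₂*.
*the lawyers₃*: the pronoun c-commands this R-expression → coindexation would violate Principle C on *the lawyers₃*.

none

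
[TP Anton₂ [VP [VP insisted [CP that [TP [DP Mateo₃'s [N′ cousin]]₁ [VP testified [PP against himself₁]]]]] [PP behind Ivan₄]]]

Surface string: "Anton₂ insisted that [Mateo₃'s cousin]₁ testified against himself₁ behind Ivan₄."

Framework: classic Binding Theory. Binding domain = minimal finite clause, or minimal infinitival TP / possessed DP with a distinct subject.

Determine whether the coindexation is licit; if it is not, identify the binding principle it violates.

The two coindexed NPs are *[Mateo₃'s cousin]₁* and *himself₁*.
*himself₁* is an anaphor; its binding domain is the embedded TP, whose subject is [Mateo₃'s cousin]₁. *[Mateo₃'s cousin]₁* c-commands it within that domain and shares its index, so Principle A is satisfied.
*[Mateo₃'s cousin]₁* is an R-expression; *himself₁* does not c-command it, and no other NP shares its index, so Principle C is satisfied.
All principles are respected.

grammatical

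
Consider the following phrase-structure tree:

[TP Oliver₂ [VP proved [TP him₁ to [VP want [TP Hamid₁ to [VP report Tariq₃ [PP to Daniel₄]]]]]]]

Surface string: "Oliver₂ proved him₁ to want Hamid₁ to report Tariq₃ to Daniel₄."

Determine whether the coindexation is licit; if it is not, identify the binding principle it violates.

The two coindexed NPs are *him₁* and *Hamid₁*.
*Hamid₁* is an R-expression. Principle C requires it to be free everywhere.
*him₁* c-commands it and carries the same index.
The R-expression is bound → Principle C violation.

Principle C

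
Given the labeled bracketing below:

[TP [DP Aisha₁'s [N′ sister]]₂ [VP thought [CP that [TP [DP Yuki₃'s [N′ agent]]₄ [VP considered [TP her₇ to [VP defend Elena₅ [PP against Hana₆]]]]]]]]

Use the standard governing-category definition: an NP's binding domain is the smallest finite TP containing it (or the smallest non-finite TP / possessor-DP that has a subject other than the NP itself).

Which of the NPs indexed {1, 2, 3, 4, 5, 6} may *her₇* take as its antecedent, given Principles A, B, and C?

*her* is a pronoun, so Principle B applies: it must be free in its binding domain.
Binding domain of *her₇*: the embedded TP, whose subject is [Yuki₃'s agent]₄.
*Aisha₁* and the pronoun do not c-command one another → neither Principle B nor Principle C is at stake; coindexation permitted.
*[Aisha₁'s sister]₂* c-commands the pronoun but from outside its binding domain, and is not c-commanded by it → coindexation permitted.
*Yuki₃* and the pronoun do not c-command one another → neither Principle B nor Principle C is at stake; coindexation permitted.
*[Yuki₃'s agent]₄* c-commands the pronoun within its binding domain → coindexation would violate Principle B.
*Elena₅*: the pronoun c-commands this R-expression → coindexation would violate Principle C on *Elena₅*.
*Hana₆*: the pronoun c-commands this R-expression → coindexation would violate Principle C on *Hana₆*.

{1, 2, 3}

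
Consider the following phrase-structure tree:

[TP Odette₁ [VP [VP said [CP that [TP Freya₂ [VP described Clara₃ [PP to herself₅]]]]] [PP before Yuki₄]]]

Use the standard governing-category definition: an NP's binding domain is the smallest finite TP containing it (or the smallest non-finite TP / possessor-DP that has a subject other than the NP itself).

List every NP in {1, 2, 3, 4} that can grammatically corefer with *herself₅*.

{2, 3}

*herself* is an anaphor, so Principle A applies: it must be bound in its binding domain.
Binding domain of *herself₅*: the embedded TP, whose subject is Freya₂.
*Odette₁* c-commands the anaphor but is outside its binding domain → cannot satisfy Principle A.
*Freya₂* c-commands the anaphor within its binding domain → licit binder.
*Clara₃* c-commands the anaphor within its binding domain → licit binder.
*Yuki₄* does not c-command the anaphor → cannot bind it.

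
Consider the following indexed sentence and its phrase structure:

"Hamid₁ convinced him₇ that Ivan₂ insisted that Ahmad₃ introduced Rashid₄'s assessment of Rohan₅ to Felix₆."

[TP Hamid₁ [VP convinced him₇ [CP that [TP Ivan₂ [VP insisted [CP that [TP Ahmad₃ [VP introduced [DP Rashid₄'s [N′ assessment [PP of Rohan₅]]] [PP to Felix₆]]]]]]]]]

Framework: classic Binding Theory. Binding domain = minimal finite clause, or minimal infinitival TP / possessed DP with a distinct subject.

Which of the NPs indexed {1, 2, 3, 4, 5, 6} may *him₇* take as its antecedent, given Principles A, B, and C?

none

*him* is a pronoun, so Principle B applies: it must be free in its binding domain.
Binding domain of *him₇*: the matrix TP, whose subject is Hamid₁.
*Hamid₁* c-commands the pronoun within its binding domain → coindexation would violate Principle B.
*Ivan₂*: the pronoun c-commands this R-expression → coindexation would violate Principle C on *Ivan₂*.
*Ahmad₃*: the pronoun c-commands this R-expression → coindexation would violate Principle C on *Ahmad₃*.
*Rashid₄*: the pronoun c-commands this R-expression → coindexation would violate Principle C on *Rashid₄*.
*Rohan₅*: the pronoun c-commands this R-expression → coindexation would violate Principle C on *Rohan₅*.
*Felix₆*: the pronoun c-commands this R-expression → coindexation would violate Principle C on *Felix₆*.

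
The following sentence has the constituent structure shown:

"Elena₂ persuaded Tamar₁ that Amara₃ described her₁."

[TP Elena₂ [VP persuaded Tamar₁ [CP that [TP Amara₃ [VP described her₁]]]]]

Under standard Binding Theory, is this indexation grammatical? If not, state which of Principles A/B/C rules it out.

The two coindexed NPs are *Tamar₁* and *her₁*.
*her₁* is a pronoun; its binding domain is the embedded TP, whose subject is Amara₃. Within that domain it is c-commanded only by *Amara₃*, which carries a different index — the pronoun is free locally, so Principle B holds.
*Tamar₁* is an R-expression; *her₁* does not c-command it, and no other NP shares its index, so Principle C is satisfied.
All principles are respected.

grammatical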